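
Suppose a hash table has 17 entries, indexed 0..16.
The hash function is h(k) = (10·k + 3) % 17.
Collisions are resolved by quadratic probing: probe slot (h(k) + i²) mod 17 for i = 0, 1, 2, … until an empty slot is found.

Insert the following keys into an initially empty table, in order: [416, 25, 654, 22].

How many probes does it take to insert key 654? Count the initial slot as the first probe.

3

Insert 416: h=15, slot 15 empty => index 15.
Insert 25: h=15, slot 15 occupied => index 16.
Insert 654: h=15, slots 15,16 occupied => index 2.
Insert 22: h=2, slot 2 occupied => index 3.
Table: [—, —, 654, 22, —, —, —, —, —, —, —, —, —, —, —, 416, 25]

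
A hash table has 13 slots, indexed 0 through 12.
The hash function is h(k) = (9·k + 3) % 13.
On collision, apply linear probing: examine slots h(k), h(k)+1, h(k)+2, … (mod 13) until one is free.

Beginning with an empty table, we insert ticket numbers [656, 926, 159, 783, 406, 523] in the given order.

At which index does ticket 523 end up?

9

Insert 656: h=5, slot 5 empty => index 5.
Insert 926: h=4, slot 4 empty => index 4.
Insert 159: h=4, slots 4,5 occupied => index 6.
Insert 783: h=4, slots 4,5,6 occupied => index 7.
Insert 406: h=4, slots 4,5,6,7 occupied => index 8.
Insert 523: h=4, slots 4,5,6,7,8 occupied => index 9.
Table: [—, —, —, —, 926, 656, 159, 783, 406, 523, —, —, —]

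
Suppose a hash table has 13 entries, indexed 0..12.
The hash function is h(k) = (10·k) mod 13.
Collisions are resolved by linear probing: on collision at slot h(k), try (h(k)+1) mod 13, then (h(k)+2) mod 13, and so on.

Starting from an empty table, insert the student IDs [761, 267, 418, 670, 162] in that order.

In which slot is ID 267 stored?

6

761 hashes to 5; slot 5 is free -> place at 5.
267 hashes to 5; 5 taken -> place at 6.
418 hashes to 7; slot 7 is free -> place at 7.
670 hashes to 5; 5,6,7 taken -> place at 8.
162 hashes to 8; 8 taken -> place at 9.
Table: [—, —, —, —, —, 761, 267, 418, 670, 162, —, —, —]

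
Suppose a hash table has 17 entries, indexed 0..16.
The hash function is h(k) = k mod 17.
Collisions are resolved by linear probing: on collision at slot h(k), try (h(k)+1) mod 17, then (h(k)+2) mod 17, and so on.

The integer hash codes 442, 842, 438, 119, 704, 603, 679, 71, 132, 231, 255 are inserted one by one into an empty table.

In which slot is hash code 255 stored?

Insert 442: h=0, slot 0 empty → index 0.
Insert 842: h=9, slot 9 empty → index 9.
Insert 438: h=13, slot 13 empty → index 13.
Insert 119: h=0, slot 0 occupied → index 1.
Insert 704: h=7, slot 7 empty → index 7.
Insert 603: h=8, slot 8 empty → index 8.
Insert 679: h=16, slot 16 empty → index 16.
Insert 71: h=3, slot 3 empty → index 3.
Insert 132: h=13, slot 13 occupied → index 14.
Insert 231: h=10, slot 10 empty → index 10.
Insert 255: h=0, slots 0,1 occupied → index 2.
Table: [442, 119, 255, 71, ∅, ∅, ∅, 704, 603, 842, 231, ∅, ∅, 438, 132, ∅, 679]

2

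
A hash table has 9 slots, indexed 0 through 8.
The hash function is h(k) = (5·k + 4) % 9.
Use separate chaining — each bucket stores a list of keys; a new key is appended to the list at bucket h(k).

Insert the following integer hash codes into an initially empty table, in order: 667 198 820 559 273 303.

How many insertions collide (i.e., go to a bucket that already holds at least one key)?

2

667 -> bucket 0
198 -> bucket 4
820 -> bucket 0 (collision)
559 -> bucket 0 (collision)
273 -> bucket 1
303 -> bucket 7
Final buckets:
0: 667 -> 820 -> 559
1: 273
2: .
3: .
4: 198
5: .
6: .
7: 303
8: .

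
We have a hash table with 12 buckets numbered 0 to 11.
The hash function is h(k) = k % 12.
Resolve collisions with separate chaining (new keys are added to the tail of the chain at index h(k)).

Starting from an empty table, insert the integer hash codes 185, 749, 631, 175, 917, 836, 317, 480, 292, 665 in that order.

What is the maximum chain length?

185 -> bucket 5
749 -> bucket 5 (collision)
631 -> bucket 7
175 -> bucket 7 (collision)
917 -> bucket 5 (collision)
836 -> bucket 8
317 -> bucket 5 (collision)
480 -> bucket 0
292 -> bucket 4
665 -> bucket 5 (collision)
Final buckets:
0: 480
1: —
2: —
3: —
4: 292
5: 185 -> 749 -> 917 -> 317 -> 665
6: —
7: 631 -> 175
8: 836
9: —
10: —
11: —

5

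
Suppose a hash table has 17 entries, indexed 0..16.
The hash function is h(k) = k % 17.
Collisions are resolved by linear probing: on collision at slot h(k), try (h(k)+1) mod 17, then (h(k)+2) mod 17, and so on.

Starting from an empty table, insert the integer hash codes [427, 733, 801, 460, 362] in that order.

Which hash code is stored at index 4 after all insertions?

801

427 hashes to 2; slot 2 is free -> place at 2.
733 hashes to 2; 2 taken -> place at 3.
801 hashes to 2; 2,3 taken -> place at 4.
460 hashes to 1; slot 1 is free -> place at 1.
362 hashes to 5; slot 5 is free -> place at 5.
Table: [-, 460, 427, 733, 801, 362, -, -, -, -, -, -, -, -, -, -, -]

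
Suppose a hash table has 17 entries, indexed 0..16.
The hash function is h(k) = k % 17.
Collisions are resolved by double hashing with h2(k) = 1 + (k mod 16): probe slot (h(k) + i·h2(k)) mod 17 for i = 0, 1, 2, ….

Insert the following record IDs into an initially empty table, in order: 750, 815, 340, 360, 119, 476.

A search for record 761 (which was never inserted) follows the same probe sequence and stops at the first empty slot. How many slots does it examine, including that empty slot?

750: h=2 -> slot 2
815: h=16 -> slot 16
340: h=0 -> slot 0
360: h=3 -> slot 3
119: h=0, h2=8, probe 0,8 -> slot 8
476: h=0, h2=13, probe 0,13 -> slot 13
Table: [340, _, 750, 360, _, _, _, _, 119, _, _, _, _, 476, _, _, 815]
Lookup 761: h=13, h2=10, probe 13,6 → slot 6 empty, not found.

2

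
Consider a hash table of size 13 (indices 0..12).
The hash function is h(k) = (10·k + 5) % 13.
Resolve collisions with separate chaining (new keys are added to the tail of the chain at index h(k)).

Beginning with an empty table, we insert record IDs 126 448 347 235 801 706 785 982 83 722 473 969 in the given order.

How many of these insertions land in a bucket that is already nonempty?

5

126 -> bucket 4
448 -> bucket 0
347 -> bucket 4 (collision)
235 -> bucket 2
801 -> bucket 7
706 -> bucket 6
785 -> bucket 3
982 -> bucket 10
83 -> bucket 3 (collision)
722 -> bucket 10 (collision)
473 -> bucket 3 (collision)
969 -> bucket 10 (collision)
Final buckets:
0: 448
1: _
2: 235
3: 785 -> 83 -> 473
4: 126 -> 347
5: _
6: 706
7: 801
8: _
9: _
10: 982 -> 722 -> 969
11: _
12: _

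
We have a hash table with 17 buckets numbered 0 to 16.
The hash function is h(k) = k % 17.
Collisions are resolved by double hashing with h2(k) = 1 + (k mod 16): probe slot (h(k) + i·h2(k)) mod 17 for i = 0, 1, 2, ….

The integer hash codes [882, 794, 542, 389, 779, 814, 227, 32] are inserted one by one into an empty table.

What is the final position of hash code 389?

Insert 882: h=15, slot 15 empty → index 15.
Insert 794: h=12, slot 12 empty → index 12.
Insert 542: h=15, h2=15, slot 15 occupied → index 13.
Insert 389: h=15, h2=6, slot 15 occupied → index 4.
Insert 779: h=14, slot 14 empty → index 14.
Insert 814: h=15, h2=15, slots 15,13 occupied → index 11.
Insert 227: h=6, slot 6 empty → index 6.
Insert 32: h=15, h2=1, slot 15 occupied → index 16.
Table: [-, -, -, -, 389, -, 227, -, -, -, -, 814, 794, 542, 779, 882, 32]

4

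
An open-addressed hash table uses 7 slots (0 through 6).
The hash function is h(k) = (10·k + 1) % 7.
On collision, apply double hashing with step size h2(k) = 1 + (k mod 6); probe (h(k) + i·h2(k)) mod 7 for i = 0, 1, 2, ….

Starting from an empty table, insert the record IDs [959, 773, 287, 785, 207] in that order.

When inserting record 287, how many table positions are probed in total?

2

Insert 959: h=1, slot 1 empty -> index 1.
Insert 773: h=3, slot 3 empty -> index 3.
Insert 287: h=1, h2=6, slot 1 occupied -> index 0.
Insert 785: h=4, slot 4 empty -> index 4.
Insert 207: h=6, slot 6 empty -> index 6.
Table: [287, 959, ∅, 773, 785, ∅, 207]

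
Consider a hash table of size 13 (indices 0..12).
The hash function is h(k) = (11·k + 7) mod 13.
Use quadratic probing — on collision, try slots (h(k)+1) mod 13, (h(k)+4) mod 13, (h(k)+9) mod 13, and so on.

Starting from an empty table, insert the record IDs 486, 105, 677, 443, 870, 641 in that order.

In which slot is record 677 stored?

Insert 486: h=10, slot 10 empty → index 10.
Insert 105: h=5, slot 5 empty → index 5.
Insert 677: h=5, slot 5 occupied → index 6.
Insert 443: h=5, slots 5,6 occupied → index 9.
Insert 870: h=9, slots 9,10 occupied → index 0.
Insert 641: h=12, slot 12 empty → index 12.
Table: [870, -, -, -, -, 105, 677, -, -, 443, 486, -, 641]

6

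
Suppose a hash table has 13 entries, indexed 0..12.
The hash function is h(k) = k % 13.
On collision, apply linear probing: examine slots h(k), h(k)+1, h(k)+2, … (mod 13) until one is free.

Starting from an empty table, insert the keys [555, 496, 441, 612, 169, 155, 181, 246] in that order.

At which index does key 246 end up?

5

555: h=9 => slot 9
496: h=2 => slot 2
441: h=12 => slot 12
612: h=1 => slot 1
169: h=0 => slot 0
155: h=12, probe 12,0,1,2,3 => slot 3
181: h=12, probe 12,0,1,2,3,4 => slot 4
246: h=12, probe 12,0,1,2,3,4,5 => slot 5
Table: [169, 612, 496, 155, 181, 246, ∅, ∅, ∅, 555, ∅, ∅, 441]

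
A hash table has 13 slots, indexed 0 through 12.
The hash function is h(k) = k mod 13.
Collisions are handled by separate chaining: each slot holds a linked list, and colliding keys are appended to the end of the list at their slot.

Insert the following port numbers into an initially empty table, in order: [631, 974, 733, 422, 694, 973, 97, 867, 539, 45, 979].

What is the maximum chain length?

Insert 631: h=7, bucket 7 empty -> new chain.
Insert 974: h=12, bucket 12 empty -> new chain.
Insert 733: h=5, bucket 5 empty -> new chain.
Insert 422: h=6, bucket 6 empty -> new chain.
Insert 694: h=5, bucket 5 nonempty -> append to chain.
Insert 973: h=11, bucket 11 empty -> new chain.
Insert 97: h=6, bucket 6 nonempty -> append to chain.
Insert 867: h=9, bucket 9 empty -> new chain.
Insert 539: h=6, bucket 6 nonempty -> append to chain.
Insert 45: h=6, bucket 6 nonempty -> append to chain.
Insert 979: h=4, bucket 4 empty -> new chain.
Final buckets:
0: -
1: -
2: -
3: -
4: 979
5: 733 -> 694
6: 422 -> 97 -> 539 -> 45
7: 631
8: -
9: 867
10: -
11: 973
12: 974

4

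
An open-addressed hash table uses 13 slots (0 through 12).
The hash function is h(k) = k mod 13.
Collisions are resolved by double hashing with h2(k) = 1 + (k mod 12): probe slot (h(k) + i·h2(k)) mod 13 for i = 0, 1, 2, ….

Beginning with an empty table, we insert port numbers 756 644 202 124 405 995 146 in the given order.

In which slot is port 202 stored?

756: h=2 => slot 2
644: h=7 => slot 7
202: h=7, h2=11, probe 7,5 => slot 5
124: h=7, h2=5, probe 7,12 => slot 12
405: h=2, h2=10, probe 2,12,9 => slot 9
995: h=7, h2=12, probe 7,6 => slot 6
146: h=3 => slot 3
Table: [_, _, 756, 146, _, 202, 995, 644, _, 405, _, _, 124]

5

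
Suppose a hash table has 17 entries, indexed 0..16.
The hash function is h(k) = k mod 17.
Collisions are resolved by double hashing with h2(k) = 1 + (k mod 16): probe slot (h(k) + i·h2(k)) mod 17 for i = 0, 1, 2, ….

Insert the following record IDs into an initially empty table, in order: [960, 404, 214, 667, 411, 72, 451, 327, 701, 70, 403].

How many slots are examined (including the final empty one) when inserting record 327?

960: h=8 => slot 8
404: h=13 => slot 13
214: h=10 => slot 10
667: h=4 => slot 4
411: h=3 => slot 3
72: h=4, h2=9, probe 4,13,5 => slot 5
451: h=9 => slot 9
327: h=4, h2=8, probe 4,12 => slot 12
701: h=4, h2=14, probe 4,1 => slot 1
70: h=2 => slot 2
403: h=12, h2=4, probe 12,16 => slot 16
Table: [—, 701, 70, 411, 667, 72, —, —, 960, 451, 214, —, 327, 404, —, —, 403]

2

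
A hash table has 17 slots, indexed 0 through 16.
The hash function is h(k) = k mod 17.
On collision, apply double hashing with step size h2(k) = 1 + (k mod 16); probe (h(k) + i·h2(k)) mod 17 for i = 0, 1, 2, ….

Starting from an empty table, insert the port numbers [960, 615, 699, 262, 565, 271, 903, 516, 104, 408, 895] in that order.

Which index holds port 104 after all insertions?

960: h=8 -> slot 8
615: h=3 -> slot 3
699: h=2 -> slot 2
262: h=7 -> slot 7
565: h=4 -> slot 4
271: h=16 -> slot 16
903: h=2, h2=8, probe 2,10 -> slot 10
516: h=6 -> slot 6
104: h=2, h2=9, probe 2,11 -> slot 11
408: h=0 -> slot 0
895: h=11, h2=16, probe 11,10,9 -> slot 9
Table: [408, ∅, 699, 615, 565, ∅, 516, 262, 960, 895, 903, 104, ∅, ∅, ∅, ∅, 271]

11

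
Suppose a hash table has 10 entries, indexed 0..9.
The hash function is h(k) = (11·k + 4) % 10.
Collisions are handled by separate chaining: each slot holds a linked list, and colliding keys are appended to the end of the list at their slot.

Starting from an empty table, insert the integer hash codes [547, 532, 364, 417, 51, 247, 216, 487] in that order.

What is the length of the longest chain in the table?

Insert 547: h=1, bucket 1 empty -> new chain.
Insert 532: h=6, bucket 6 empty -> new chain.
Insert 364: h=8, bucket 8 empty -> new chain.
Insert 417: h=1, bucket 1 nonempty -> append to chain.
Insert 51: h=5, bucket 5 empty -> new chain.
Insert 247: h=1, bucket 1 nonempty -> append to chain.
Insert 216: h=0, bucket 0 empty -> new chain.
Insert 487: h=1, bucket 1 nonempty -> append to chain.
Final buckets:
0: 216
1: 547 -> 417 -> 247 -> 487
2: -
3: -
4: -
5: 51
6: 532
7: -
8: 364
9: -

4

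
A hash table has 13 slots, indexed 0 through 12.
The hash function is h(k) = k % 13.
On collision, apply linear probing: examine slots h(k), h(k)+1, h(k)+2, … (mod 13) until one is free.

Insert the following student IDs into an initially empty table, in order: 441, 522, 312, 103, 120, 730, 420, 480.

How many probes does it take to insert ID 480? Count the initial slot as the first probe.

441 hashes to 12; slot 12 is free -> place at 12.
522 hashes to 2; slot 2 is free -> place at 2.
312 hashes to 0; slot 0 is free -> place at 0.
103 hashes to 12; 12,0 taken -> place at 1.
120 hashes to 3; slot 3 is free -> place at 3.
730 hashes to 2; 2,3 taken -> place at 4.
420 hashes to 4; 4 taken -> place at 5.
480 hashes to 12; 12,0,1,2,3,4,5 taken -> place at 6.
Table: [312, 103, 522, 120, 730, 420, 480, —, —, —, —, —, 441]

8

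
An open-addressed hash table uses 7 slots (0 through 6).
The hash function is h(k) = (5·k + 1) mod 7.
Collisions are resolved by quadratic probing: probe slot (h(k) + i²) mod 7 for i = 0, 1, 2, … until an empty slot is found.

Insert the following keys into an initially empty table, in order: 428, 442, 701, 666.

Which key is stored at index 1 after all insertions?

666

Insert 428: h=6, slot 6 empty -> index 6.
Insert 442: h=6, slot 6 occupied -> index 0.
Insert 701: h=6, slots 6,0 occupied -> index 3.
Insert 666: h=6, slots 6,0,3 occupied -> index 1.
Table: [442, 666, _, 701, _, _, 428]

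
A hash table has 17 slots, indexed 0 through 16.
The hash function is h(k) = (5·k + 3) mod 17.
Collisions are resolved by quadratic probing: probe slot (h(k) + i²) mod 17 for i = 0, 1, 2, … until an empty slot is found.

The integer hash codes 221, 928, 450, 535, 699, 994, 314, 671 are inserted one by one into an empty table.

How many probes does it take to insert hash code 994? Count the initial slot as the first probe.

4

221: h=3 -> slot 3
928: h=2 -> slot 2
450: h=9 -> slot 9
535: h=9, probe 9,10 -> slot 10
699: h=13 -> slot 13
994: h=9, probe 9,10,13,1 -> slot 1
314: h=9, probe 9,10,13,1,8 -> slot 8
671: h=9, probe 9,10,13,1,8,0 -> slot 0
Table: [671, 994, 928, 221, -, -, -, -, 314, 450, 535, -, -, 699, -, -, -]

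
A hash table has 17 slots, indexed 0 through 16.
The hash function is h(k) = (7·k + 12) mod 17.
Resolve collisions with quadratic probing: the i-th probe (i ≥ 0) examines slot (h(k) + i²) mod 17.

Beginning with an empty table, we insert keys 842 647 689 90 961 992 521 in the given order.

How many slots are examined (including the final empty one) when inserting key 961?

3

842: h=7 => slot 7
647: h=2 => slot 2
689: h=7, probe 7,8 => slot 8
90: h=13 => slot 13
961: h=7, probe 7,8,11 => slot 11
992: h=3 => slot 3
521: h=4 => slot 4
Table: [∅, ∅, 647, 992, 521, ∅, ∅, 842, 689, ∅, ∅, 961, ∅, 90, ∅, ∅, ∅]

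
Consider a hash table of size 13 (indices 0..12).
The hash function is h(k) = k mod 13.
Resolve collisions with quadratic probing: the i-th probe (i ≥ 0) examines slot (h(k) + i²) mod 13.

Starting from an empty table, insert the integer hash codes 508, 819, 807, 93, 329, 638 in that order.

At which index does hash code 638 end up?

5

508: h=1 => slot 1
819: h=0 => slot 0
807: h=1, probe 1,2 => slot 2
93: h=2, probe 2,3 => slot 3
329: h=4 => slot 4
638: h=1, probe 1,2,5 => slot 5
Table: [819, 508, 807, 93, 329, 638, ∅, ∅, ∅, ∅, ∅, ∅, ∅]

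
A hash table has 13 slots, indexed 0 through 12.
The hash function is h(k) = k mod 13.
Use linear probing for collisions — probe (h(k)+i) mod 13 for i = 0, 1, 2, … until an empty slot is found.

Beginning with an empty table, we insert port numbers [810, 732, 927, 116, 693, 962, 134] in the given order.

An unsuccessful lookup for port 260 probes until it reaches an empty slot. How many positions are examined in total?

810 hashes to 4; slot 4 is free → place at 4.
732 hashes to 4; 4 taken → place at 5.
927 hashes to 4; 4,5 taken → place at 6.
116 hashes to 12; slot 12 is free → place at 12.
693 hashes to 4; 4,5,6 taken → place at 7.
962 hashes to 0; slot 0 is free → place at 0.
134 hashes to 4; 4,5,6,7 taken → place at 8.
Table: [962, —, —, —, 810, 732, 927, 693, 134, —, —, —, 116]
Lookup 260: h=0, probe 0,1 → slot 1 empty, not found.

2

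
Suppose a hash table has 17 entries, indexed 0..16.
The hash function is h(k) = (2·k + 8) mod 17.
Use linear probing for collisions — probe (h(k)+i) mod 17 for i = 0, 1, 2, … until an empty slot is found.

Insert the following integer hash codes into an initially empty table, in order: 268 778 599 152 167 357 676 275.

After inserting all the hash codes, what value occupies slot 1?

778

268 hashes to 0; slot 0 is free → place at 0.
778 hashes to 0; 0 taken → place at 1.
599 hashes to 16; slot 16 is free → place at 16.
152 hashes to 6; slot 6 is free → place at 6.
167 hashes to 2; slot 2 is free → place at 2.
357 hashes to 8; slot 8 is free → place at 8.
676 hashes to 0; 0,1,2 taken → place at 3.
275 hashes to 14; slot 14 is free → place at 14.
Table: [268, 778, 167, 676, ∅, ∅, 152, ∅, 357, ∅, ∅, ∅, ∅, ∅, 275, ∅, 599]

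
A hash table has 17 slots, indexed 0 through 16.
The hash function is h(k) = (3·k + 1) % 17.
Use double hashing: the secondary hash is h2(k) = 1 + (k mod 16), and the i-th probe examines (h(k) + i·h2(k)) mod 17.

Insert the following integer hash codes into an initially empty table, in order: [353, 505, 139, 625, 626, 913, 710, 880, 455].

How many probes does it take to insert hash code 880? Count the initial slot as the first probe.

2

353 hashes to 6; slot 6 is free → place at 6.
505 hashes to 3; slot 3 is free → place at 3.
139 hashes to 10; slot 10 is free → place at 10.
625 hashes to 6, h2=2; 6 taken → place at 8.
626 hashes to 9; slot 9 is free → place at 9.
913 hashes to 3, h2=2; 3 taken → place at 5.
710 hashes to 6, h2=7; 6 taken → place at 13.
880 hashes to 6, h2=1; 6 taken → place at 7.
455 hashes to 6, h2=8; 6 taken → place at 14.
Table: [_, _, _, 505, _, 913, 353, 880, 625, 626, 139, _, _, 710, 455, _, _]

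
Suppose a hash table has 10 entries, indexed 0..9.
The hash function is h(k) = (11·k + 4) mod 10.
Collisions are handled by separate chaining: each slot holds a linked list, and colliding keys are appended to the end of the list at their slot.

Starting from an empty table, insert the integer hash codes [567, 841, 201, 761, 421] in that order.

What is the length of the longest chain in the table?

Insert 567: h=1, bucket 1 empty -> new chain.
Insert 841: h=5, bucket 5 empty -> new chain.
Insert 201: h=5, bucket 5 nonempty -> append to chain.
Insert 761: h=5, bucket 5 nonempty -> append to chain.
Insert 421: h=5, bucket 5 nonempty -> append to chain.
Final buckets:
0: —
1: 567
2: —
3: —
4: —
5: 841 -> 201 -> 761 -> 421
6: —
7: —
8: —
9: —

4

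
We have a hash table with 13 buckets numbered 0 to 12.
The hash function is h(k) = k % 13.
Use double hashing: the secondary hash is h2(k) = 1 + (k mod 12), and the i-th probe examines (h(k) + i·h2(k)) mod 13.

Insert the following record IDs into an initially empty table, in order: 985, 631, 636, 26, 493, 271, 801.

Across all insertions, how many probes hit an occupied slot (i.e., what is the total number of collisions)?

1

985: h=10 => slot 10
631: h=7 => slot 7
636: h=12 => slot 12
26: h=0 => slot 0
493: h=12, h2=2, probe 12,1 => slot 1
271: h=11 => slot 11
801: h=8 => slot 8
Table: [26, 493, -, -, -, -, -, 631, 801, -, 985, 271, 636]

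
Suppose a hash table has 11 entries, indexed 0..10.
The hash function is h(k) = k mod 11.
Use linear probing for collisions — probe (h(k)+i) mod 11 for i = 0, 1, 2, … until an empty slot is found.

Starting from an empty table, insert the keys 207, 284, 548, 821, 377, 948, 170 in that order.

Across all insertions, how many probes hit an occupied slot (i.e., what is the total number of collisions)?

3

Insert 207: h=9, slot 9 empty => index 9.
Insert 284: h=9, slot 9 occupied => index 10.
Insert 548: h=9, slots 9,10 occupied => index 0.
Insert 821: h=7, slot 7 empty => index 7.
Insert 377: h=3, slot 3 empty => index 3.
Insert 948: h=2, slot 2 empty => index 2.
Insert 170: h=5, slot 5 empty => index 5.
Table: [548, ., 948, 377, ., 170, ., 821, ., 207, 284]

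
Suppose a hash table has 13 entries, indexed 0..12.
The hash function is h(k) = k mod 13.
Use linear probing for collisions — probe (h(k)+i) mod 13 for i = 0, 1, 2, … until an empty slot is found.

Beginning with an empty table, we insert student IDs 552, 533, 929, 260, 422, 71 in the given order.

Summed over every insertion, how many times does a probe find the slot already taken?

7

Insert 552: h=6, slot 6 empty -> index 6.
Insert 533: h=0, slot 0 empty -> index 0.
Insert 929: h=6, slot 6 occupied -> index 7.
Insert 260: h=0, slot 0 occupied -> index 1.
Insert 422: h=6, slots 6,7 occupied -> index 8.
Insert 71: h=6, slots 6,7,8 occupied -> index 9.
Table: [533, 260, ∅, ∅, ∅, ∅, 552, 929, 422, 71, ∅, ∅, ∅]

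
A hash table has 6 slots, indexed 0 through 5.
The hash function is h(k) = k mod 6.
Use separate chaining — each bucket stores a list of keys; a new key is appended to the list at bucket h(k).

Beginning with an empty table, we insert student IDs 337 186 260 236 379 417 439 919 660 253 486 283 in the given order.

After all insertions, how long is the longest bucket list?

Insert 337: h=1, bucket 1 empty -> new chain.
Insert 186: h=0, bucket 0 empty -> new chain.
Insert 260: h=2, bucket 2 empty -> new chain.
Insert 236: h=2, bucket 2 nonempty -> append to chain.
Insert 379: h=1, bucket 1 nonempty -> append to chain.
Insert 417: h=3, bucket 3 empty -> new chain.
Insert 439: h=1, bucket 1 nonempty -> append to chain.
Insert 919: h=1, bucket 1 nonempty -> append to chain.
Insert 660: h=0, bucket 0 nonempty -> append to chain.
Insert 253: h=1, bucket 1 nonempty -> append to chain.
Insert 486: h=0, bucket 0 nonempty -> append to chain.
Insert 283: h=1, bucket 1 nonempty -> append to chain.
Final buckets:
0: 186 -> 660 -> 486
1: 337 -> 379 -> 439 -> 919 -> 253 -> 283
2: 260 -> 236
3: 417
4: ∅
5: ∅

6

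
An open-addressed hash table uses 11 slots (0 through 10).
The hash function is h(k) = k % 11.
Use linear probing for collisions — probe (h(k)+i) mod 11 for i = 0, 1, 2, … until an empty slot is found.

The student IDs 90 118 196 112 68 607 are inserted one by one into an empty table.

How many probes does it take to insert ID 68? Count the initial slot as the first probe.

90 hashes to 2; slot 2 is free -> place at 2.
118 hashes to 8; slot 8 is free -> place at 8.
196 hashes to 9; slot 9 is free -> place at 9.
112 hashes to 2; 2 taken -> place at 3.
68 hashes to 2; 2,3 taken -> place at 4.
607 hashes to 2; 2,3,4 taken -> place at 5.
Table: [-, -, 90, 112, 68, 607, -, -, 118, 196, -]

3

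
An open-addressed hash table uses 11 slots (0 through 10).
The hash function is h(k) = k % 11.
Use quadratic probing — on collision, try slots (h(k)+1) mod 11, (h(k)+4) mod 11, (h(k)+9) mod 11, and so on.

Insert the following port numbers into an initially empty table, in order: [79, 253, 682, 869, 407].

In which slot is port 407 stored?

79 hashes to 2; slot 2 is free -> place at 2.
253 hashes to 0; slot 0 is free -> place at 0.
682 hashes to 0; 0 taken -> place at 1.
869 hashes to 0; 0,1 taken -> place at 4.
407 hashes to 0; 0,1,4 taken -> place at 9.
Table: [253, 682, 79, ., 869, ., ., ., ., 407, .]

9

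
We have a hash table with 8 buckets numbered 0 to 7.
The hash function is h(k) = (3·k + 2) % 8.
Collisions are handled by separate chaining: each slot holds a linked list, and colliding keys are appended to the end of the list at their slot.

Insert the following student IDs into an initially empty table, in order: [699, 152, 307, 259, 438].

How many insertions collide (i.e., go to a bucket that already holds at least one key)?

Insert 699: h=3, bucket 3 empty → new chain.
Insert 152: h=2, bucket 2 empty → new chain.
Insert 307: h=3, bucket 3 nonempty → append to chain.
Insert 259: h=3, bucket 3 nonempty → append to chain.
Insert 438: h=4, bucket 4 empty → new chain.
Final buckets:
0: _
1: _
2: 152
3: 699 -> 307 -> 259
4: 438
5: _
6: _
7: _

2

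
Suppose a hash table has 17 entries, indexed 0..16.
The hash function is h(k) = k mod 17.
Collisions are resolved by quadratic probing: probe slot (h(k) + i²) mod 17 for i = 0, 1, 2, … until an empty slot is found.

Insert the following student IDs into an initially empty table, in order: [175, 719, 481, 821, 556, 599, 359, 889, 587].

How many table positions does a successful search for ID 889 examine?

Insert 175: h=5, slot 5 empty → index 5.
Insert 719: h=5, slot 5 occupied → index 6.
Insert 481: h=5, slots 5,6 occupied → index 9.
Insert 821: h=5, slots 5,6,9 occupied → index 14.
Insert 556: h=12, slot 12 empty → index 12.
Insert 599: h=4, slot 4 empty → index 4.
Insert 359: h=2, slot 2 empty → index 2.
Insert 889: h=5, slots 5,6,9,14,4 occupied → index 13.
Insert 587: h=9, slot 9 occupied → index 10.
Table: [∅, ∅, 359, ∅, 599, 175, 719, ∅, ∅, 481, 587, ∅, 556, 889, 821, ∅, ∅]
Lookup 889: h=5, probe 5,6,9,14,4,13 → found at 13.

6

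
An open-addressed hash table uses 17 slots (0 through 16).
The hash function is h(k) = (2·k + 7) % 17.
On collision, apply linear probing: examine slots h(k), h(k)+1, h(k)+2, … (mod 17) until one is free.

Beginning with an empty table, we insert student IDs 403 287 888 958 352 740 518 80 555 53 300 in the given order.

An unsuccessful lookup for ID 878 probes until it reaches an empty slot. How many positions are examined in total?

7

403 hashes to 14; slot 14 is free → place at 14.
287 hashes to 3; slot 3 is free → place at 3.
888 hashes to 15; slot 15 is free → place at 15.
958 hashes to 2; slot 2 is free → place at 2.
352 hashes to 14; 14,15 taken → place at 16.
740 hashes to 8; slot 8 is free → place at 8.
518 hashes to 6; slot 6 is free → place at 6.
80 hashes to 14; 14,15,16 taken → place at 0.
555 hashes to 12; slot 12 is free → place at 12.
53 hashes to 11; slot 11 is free → place at 11.
300 hashes to 12; 12 taken → place at 13.
Table: [80, _, 958, 287, _, _, 518, _, 740, _, _, 53, 555, 300, 403, 888, 352]
Lookup 878: h=12, probe 12,13,14,15,16,0,1 → slot 1 empty, not found.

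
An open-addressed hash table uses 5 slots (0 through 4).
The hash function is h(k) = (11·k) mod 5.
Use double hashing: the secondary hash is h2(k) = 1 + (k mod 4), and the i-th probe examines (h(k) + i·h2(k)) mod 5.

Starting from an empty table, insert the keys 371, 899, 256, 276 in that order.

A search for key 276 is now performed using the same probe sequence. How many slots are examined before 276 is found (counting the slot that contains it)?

Insert 371: h=1, slot 1 empty -> index 1.
Insert 899: h=4, slot 4 empty -> index 4.
Insert 256: h=1, h2=1, slot 1 occupied -> index 2.
Insert 276: h=1, h2=1, slots 1,2 occupied -> index 3.
Table: [-, 371, 256, 276, 899]
Lookup 276: h=1, h2=1, probe 1,2,3 → found at 3.

3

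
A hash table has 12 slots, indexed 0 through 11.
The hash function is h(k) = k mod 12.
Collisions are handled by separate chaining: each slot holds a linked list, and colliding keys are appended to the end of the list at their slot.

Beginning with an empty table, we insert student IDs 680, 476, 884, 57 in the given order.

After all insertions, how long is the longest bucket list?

680 → bucket 8
476 → bucket 8 (collision)
884 → bucket 8 (collision)
57 → bucket 9
Final buckets:
0: .
1: .
2: .
3: .
4: .
5: .
6: .
7: .
8: 680 -> 476 -> 884
9: 57
10: .
11: .

3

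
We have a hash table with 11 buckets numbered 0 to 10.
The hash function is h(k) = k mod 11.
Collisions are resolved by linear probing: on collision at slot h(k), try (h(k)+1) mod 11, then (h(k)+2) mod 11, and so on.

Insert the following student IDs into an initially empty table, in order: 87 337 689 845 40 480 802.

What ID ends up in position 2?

802

87: h=10 => slot 10
337: h=7 => slot 7
689: h=7, probe 7,8 => slot 8
845: h=9 => slot 9
40: h=7, probe 7,8,9,10,0 => slot 0
480: h=7, probe 7,8,9,10,0,1 => slot 1
802: h=10, probe 10,0,1,2 => slot 2
Table: [40, 480, 802, —, —, —, —, 337, 689, 845, 87]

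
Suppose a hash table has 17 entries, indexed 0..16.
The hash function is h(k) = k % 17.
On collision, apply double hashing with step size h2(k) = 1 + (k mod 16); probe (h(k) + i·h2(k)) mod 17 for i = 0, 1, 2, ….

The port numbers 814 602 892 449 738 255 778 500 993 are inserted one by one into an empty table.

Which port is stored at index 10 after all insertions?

814: h=15 => slot 15
602: h=7 => slot 7
892: h=8 => slot 8
449: h=7, h2=2, probe 7,9 => slot 9
738: h=7, h2=3, probe 7,10 => slot 10
255: h=0 => slot 0
778: h=13 => slot 13
500: h=7, h2=5, probe 7,12 => slot 12
993: h=7, h2=2, probe 7,9,11 => slot 11
Table: [255, -, -, -, -, -, -, 602, 892, 449, 738, 993, 500, 778, -, 814, -]

738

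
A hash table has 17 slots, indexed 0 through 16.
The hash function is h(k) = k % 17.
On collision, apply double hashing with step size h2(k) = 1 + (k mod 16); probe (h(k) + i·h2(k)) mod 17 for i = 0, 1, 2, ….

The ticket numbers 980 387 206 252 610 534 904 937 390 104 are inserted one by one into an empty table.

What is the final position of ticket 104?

Insert 980: h=11, slot 11 empty => index 11.
Insert 387: h=13, slot 13 empty => index 13.
Insert 206: h=2, slot 2 empty => index 2.
Insert 252: h=14, slot 14 empty => index 14.
Insert 610: h=15, slot 15 empty => index 15.
Insert 534: h=7, slot 7 empty => index 7.
Insert 904: h=3, slot 3 empty => index 3.
Insert 937: h=2, h2=10, slot 2 occupied => index 12.
Insert 390: h=16, slot 16 empty => index 16.
Insert 104: h=2, h2=9, slots 2,11,3,12 occupied => index 4.
Table: [., ., 206, 904, 104, ., ., 534, ., ., ., 980, 937, 387, 252, 610, 390]

4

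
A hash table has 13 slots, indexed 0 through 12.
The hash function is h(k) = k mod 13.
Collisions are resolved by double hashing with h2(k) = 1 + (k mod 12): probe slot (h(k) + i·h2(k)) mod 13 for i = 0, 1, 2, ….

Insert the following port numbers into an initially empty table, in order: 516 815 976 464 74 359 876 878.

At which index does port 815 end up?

Insert 516: h=9, slot 9 empty -> index 9.
Insert 815: h=9, h2=12, slot 9 occupied -> index 8.
Insert 976: h=1, slot 1 empty -> index 1.
Insert 464: h=9, h2=9, slot 9 occupied -> index 5.
Insert 74: h=9, h2=3, slot 9 occupied -> index 12.
Insert 359: h=8, h2=12, slot 8 occupied -> index 7.
Insert 876: h=5, h2=1, slot 5 occupied -> index 6.
Insert 878: h=7, h2=3, slot 7 occupied -> index 10.
Table: [_, 976, _, _, _, 464, 876, 359, 815, 516, 878, _, 74]

8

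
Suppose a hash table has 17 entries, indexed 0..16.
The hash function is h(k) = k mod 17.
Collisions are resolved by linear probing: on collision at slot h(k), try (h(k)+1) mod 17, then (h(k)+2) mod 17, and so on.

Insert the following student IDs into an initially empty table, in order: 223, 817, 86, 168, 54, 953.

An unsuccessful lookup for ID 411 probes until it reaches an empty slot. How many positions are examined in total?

4

Insert 223: h=2, slot 2 empty -> index 2.
Insert 817: h=1, slot 1 empty -> index 1.
Insert 86: h=1, slots 1,2 occupied -> index 3.
Insert 168: h=15, slot 15 empty -> index 15.
Insert 54: h=3, slot 3 occupied -> index 4.
Insert 953: h=1, slots 1,2,3,4 occupied -> index 5.
Table: [_, 817, 223, 86, 54, 953, _, _, _, _, _, _, _, _, _, 168, _]
Lookup 411: h=3, probe 3,4,5,6 → slot 6 empty, not found.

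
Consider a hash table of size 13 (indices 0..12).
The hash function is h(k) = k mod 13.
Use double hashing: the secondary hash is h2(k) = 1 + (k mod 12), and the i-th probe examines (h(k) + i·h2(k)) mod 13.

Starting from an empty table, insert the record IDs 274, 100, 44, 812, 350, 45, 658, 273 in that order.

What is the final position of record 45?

3

274: h=1 -> slot 1
100: h=9 -> slot 9
44: h=5 -> slot 5
812: h=6 -> slot 6
350: h=12 -> slot 12
45: h=6, h2=10, probe 6,3 -> slot 3
658: h=8 -> slot 8
273: h=0 -> slot 0
Table: [273, 274, _, 45, _, 44, 812, _, 658, 100, _, _, 350]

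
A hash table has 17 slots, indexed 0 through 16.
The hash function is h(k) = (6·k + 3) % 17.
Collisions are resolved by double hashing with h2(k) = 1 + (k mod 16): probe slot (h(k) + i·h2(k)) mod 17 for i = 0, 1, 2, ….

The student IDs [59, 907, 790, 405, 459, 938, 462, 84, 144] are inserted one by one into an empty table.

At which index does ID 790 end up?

7

59: h=0 → slot 0
907: h=5 → slot 5
790: h=0, h2=7, probe 0,7 → slot 7
405: h=2 → slot 2
459: h=3 → slot 3
938: h=4 → slot 4
462: h=4, h2=15, probe 4,2,0,15 → slot 15
84: h=14 → slot 14
144: h=0, h2=1, probe 0,1 → slot 1
Table: [59, 144, 405, 459, 938, 907, -, 790, -, -, -, -, -, -, 84, 462, -]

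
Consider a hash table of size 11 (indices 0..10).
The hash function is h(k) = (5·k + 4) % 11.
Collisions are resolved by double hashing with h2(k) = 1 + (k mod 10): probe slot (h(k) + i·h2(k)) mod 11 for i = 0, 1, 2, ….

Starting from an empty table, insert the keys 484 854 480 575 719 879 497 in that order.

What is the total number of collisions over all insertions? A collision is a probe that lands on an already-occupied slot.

1

Insert 484: h=4, slot 4 empty => index 4.
Insert 854: h=6, slot 6 empty => index 6.
Insert 480: h=6, h2=1, slot 6 occupied => index 7.
Insert 575: h=8, slot 8 empty => index 8.
Insert 719: h=2, slot 2 empty => index 2.
Insert 879: h=10, slot 10 empty => index 10.
Insert 497: h=3, slot 3 empty => index 3.
Table: [-, -, 719, 497, 484, -, 854, 480, 575, -, 879]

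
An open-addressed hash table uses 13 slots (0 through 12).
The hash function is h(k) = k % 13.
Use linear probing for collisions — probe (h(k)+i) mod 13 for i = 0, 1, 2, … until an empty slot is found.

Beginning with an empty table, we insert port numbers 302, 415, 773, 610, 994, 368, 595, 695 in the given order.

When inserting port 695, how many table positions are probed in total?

3

302 hashes to 3; slot 3 is free -> place at 3.
415 hashes to 12; slot 12 is free -> place at 12.
773 hashes to 6; slot 6 is free -> place at 6.
610 hashes to 12; 12 taken -> place at 0.
994 hashes to 6; 6 taken -> place at 7.
368 hashes to 4; slot 4 is free -> place at 4.
595 hashes to 10; slot 10 is free -> place at 10.
695 hashes to 6; 6,7 taken -> place at 8.
Table: [610, ∅, ∅, 302, 368, ∅, 773, 994, 695, ∅, 595, ∅, 415]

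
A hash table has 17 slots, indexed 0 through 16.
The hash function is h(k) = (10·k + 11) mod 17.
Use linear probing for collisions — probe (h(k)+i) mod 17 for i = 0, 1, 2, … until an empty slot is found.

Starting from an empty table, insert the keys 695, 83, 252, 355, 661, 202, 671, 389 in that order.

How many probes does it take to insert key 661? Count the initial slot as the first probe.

4

Insert 695: h=8, slot 8 empty → index 8.
Insert 83: h=8, slot 8 occupied → index 9.
Insert 252: h=15, slot 15 empty → index 15.
Insert 355: h=8, slots 8,9 occupied → index 10.
Insert 661: h=8, slots 8,9,10 occupied → index 11.
Insert 202: h=8, slots 8,9,10,11 occupied → index 12.
Insert 671: h=6, slot 6 empty → index 6.
Insert 389: h=8, slots 8,9,10,11,12 occupied → index 13.
Table: [—, —, —, —, —, —, 671, —, 695, 83, 355, 661, 202, 389, —, 252, —]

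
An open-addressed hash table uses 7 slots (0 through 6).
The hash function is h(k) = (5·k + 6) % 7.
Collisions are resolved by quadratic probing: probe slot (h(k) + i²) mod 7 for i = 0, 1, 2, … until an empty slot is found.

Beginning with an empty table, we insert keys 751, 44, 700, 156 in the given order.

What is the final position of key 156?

Insert 751: h=2, slot 2 empty → index 2.
Insert 44: h=2, slot 2 occupied → index 3.
Insert 700: h=6, slot 6 empty → index 6.
Insert 156: h=2, slots 2,3,6 occupied → index 4.
Table: [-, -, 751, 44, 156, -, 700]

4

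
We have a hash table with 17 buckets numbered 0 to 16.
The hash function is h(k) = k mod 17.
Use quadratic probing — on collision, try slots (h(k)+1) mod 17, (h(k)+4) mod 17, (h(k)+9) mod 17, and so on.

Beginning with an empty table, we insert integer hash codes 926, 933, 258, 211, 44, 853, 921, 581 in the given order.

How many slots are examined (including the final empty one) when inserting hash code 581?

926 hashes to 8; slot 8 is free → place at 8.
933 hashes to 15; slot 15 is free → place at 15.
258 hashes to 3; slot 3 is free → place at 3.
211 hashes to 7; slot 7 is free → place at 7.
44 hashes to 10; slot 10 is free → place at 10.
853 hashes to 3; 3 taken → place at 4.
921 hashes to 3; 3,4,7 taken → place at 12.
581 hashes to 3; 3,4,7,12 taken → place at 2.
Table: [_, _, 581, 258, 853, _, _, 211, 926, _, 44, _, 921, _, _, 933, _]

5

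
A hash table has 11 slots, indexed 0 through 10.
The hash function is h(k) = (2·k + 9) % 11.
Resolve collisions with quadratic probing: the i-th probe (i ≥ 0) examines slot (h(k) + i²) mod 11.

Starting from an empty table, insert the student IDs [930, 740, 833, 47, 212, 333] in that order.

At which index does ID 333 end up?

2

930: h=10 -> slot 10
740: h=4 -> slot 4
833: h=3 -> slot 3
47: h=4, probe 4,5 -> slot 5
212: h=4, probe 4,5,8 -> slot 8
333: h=4, probe 4,5,8,2 -> slot 2
Table: [∅, ∅, 333, 833, 740, 47, ∅, ∅, 212, ∅, 930]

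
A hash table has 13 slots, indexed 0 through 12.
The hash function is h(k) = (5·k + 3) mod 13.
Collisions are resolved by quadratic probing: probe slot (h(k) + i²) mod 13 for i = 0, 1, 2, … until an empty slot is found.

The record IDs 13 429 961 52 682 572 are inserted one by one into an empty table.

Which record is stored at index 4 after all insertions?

13 hashes to 3; slot 3 is free -> place at 3.
429 hashes to 3; 3 taken -> place at 4.
961 hashes to 11; slot 11 is free -> place at 11.
52 hashes to 3; 3,4 taken -> place at 7.
682 hashes to 7; 7 taken -> place at 8.
572 hashes to 3; 3,4,7 taken -> place at 12.
Table: [., ., ., 13, 429, ., ., 52, 682, ., ., 961, 572]

429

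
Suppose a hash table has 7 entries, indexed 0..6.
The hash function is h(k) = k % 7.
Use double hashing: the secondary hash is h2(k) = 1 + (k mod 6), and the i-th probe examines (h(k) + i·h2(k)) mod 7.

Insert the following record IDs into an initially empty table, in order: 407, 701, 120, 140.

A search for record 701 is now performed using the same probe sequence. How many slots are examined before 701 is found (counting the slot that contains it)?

Insert 407: h=1, slot 1 empty => index 1.
Insert 701: h=1, h2=6, slot 1 occupied => index 0.
Insert 120: h=1, h2=1, slot 1 occupied => index 2.
Insert 140: h=0, h2=3, slot 0 occupied => index 3.
Table: [701, 407, 120, 140, ∅, ∅, ∅]
Lookup 701: h=1, h2=6, probe 1,0 → found at 0.

2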